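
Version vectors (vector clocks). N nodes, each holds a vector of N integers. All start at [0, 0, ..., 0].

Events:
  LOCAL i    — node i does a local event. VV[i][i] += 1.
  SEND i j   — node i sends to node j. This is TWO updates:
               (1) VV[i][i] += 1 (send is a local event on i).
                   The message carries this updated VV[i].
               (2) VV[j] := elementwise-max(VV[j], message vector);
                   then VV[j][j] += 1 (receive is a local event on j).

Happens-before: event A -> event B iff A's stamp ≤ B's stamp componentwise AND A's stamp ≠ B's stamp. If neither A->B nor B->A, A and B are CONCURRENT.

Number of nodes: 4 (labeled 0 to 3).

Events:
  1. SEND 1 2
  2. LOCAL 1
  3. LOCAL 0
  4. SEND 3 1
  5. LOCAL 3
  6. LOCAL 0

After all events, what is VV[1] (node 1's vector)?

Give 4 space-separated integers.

Answer: 0 3 0 1

Derivation:
Initial: VV[0]=[0, 0, 0, 0]
Initial: VV[1]=[0, 0, 0, 0]
Initial: VV[2]=[0, 0, 0, 0]
Initial: VV[3]=[0, 0, 0, 0]
Event 1: SEND 1->2: VV[1][1]++ -> VV[1]=[0, 1, 0, 0], msg_vec=[0, 1, 0, 0]; VV[2]=max(VV[2],msg_vec) then VV[2][2]++ -> VV[2]=[0, 1, 1, 0]
Event 2: LOCAL 1: VV[1][1]++ -> VV[1]=[0, 2, 0, 0]
Event 3: LOCAL 0: VV[0][0]++ -> VV[0]=[1, 0, 0, 0]
Event 4: SEND 3->1: VV[3][3]++ -> VV[3]=[0, 0, 0, 1], msg_vec=[0, 0, 0, 1]; VV[1]=max(VV[1],msg_vec) then VV[1][1]++ -> VV[1]=[0, 3, 0, 1]
Event 5: LOCAL 3: VV[3][3]++ -> VV[3]=[0, 0, 0, 2]
Event 6: LOCAL 0: VV[0][0]++ -> VV[0]=[2, 0, 0, 0]
Final vectors: VV[0]=[2, 0, 0, 0]; VV[1]=[0, 3, 0, 1]; VV[2]=[0, 1, 1, 0]; VV[3]=[0, 0, 0, 2]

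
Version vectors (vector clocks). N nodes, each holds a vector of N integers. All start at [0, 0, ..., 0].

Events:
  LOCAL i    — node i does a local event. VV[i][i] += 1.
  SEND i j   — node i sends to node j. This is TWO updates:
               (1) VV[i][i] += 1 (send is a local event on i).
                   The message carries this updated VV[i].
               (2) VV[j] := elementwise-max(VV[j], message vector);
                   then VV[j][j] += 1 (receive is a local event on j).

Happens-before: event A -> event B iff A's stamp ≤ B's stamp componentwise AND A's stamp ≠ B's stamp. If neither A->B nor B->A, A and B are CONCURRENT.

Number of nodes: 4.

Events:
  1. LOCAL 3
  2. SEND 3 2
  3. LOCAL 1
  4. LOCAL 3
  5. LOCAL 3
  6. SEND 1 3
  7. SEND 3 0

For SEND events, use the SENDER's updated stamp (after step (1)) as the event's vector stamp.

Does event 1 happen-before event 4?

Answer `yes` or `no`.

Answer: yes

Derivation:
Initial: VV[0]=[0, 0, 0, 0]
Initial: VV[1]=[0, 0, 0, 0]
Initial: VV[2]=[0, 0, 0, 0]
Initial: VV[3]=[0, 0, 0, 0]
Event 1: LOCAL 3: VV[3][3]++ -> VV[3]=[0, 0, 0, 1]
Event 2: SEND 3->2: VV[3][3]++ -> VV[3]=[0, 0, 0, 2], msg_vec=[0, 0, 0, 2]; VV[2]=max(VV[2],msg_vec) then VV[2][2]++ -> VV[2]=[0, 0, 1, 2]
Event 3: LOCAL 1: VV[1][1]++ -> VV[1]=[0, 1, 0, 0]
Event 4: LOCAL 3: VV[3][3]++ -> VV[3]=[0, 0, 0, 3]
Event 5: LOCAL 3: VV[3][3]++ -> VV[3]=[0, 0, 0, 4]
Event 6: SEND 1->3: VV[1][1]++ -> VV[1]=[0, 2, 0, 0], msg_vec=[0, 2, 0, 0]; VV[3]=max(VV[3],msg_vec) then VV[3][3]++ -> VV[3]=[0, 2, 0, 5]
Event 7: SEND 3->0: VV[3][3]++ -> VV[3]=[0, 2, 0, 6], msg_vec=[0, 2, 0, 6]; VV[0]=max(VV[0],msg_vec) then VV[0][0]++ -> VV[0]=[1, 2, 0, 6]
Event 1 stamp: [0, 0, 0, 1]
Event 4 stamp: [0, 0, 0, 3]
[0, 0, 0, 1] <= [0, 0, 0, 3]? True. Equal? False. Happens-before: True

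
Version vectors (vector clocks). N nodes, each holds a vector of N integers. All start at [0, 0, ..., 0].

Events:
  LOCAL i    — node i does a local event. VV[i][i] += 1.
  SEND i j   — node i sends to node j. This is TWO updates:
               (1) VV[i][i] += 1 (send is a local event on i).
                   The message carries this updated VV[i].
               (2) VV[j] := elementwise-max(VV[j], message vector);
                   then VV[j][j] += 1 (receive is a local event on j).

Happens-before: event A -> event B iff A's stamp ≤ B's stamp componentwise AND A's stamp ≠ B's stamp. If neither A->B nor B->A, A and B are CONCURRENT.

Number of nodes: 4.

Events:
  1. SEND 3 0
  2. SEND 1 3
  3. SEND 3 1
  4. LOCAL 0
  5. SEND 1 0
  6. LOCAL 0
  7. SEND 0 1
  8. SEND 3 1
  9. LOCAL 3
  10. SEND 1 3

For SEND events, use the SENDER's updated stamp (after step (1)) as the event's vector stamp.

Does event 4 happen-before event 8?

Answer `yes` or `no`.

Answer: no

Derivation:
Initial: VV[0]=[0, 0, 0, 0]
Initial: VV[1]=[0, 0, 0, 0]
Initial: VV[2]=[0, 0, 0, 0]
Initial: VV[3]=[0, 0, 0, 0]
Event 1: SEND 3->0: VV[3][3]++ -> VV[3]=[0, 0, 0, 1], msg_vec=[0, 0, 0, 1]; VV[0]=max(VV[0],msg_vec) then VV[0][0]++ -> VV[0]=[1, 0, 0, 1]
Event 2: SEND 1->3: VV[1][1]++ -> VV[1]=[0, 1, 0, 0], msg_vec=[0, 1, 0, 0]; VV[3]=max(VV[3],msg_vec) then VV[3][3]++ -> VV[3]=[0, 1, 0, 2]
Event 3: SEND 3->1: VV[3][3]++ -> VV[3]=[0, 1, 0, 3], msg_vec=[0, 1, 0, 3]; VV[1]=max(VV[1],msg_vec) then VV[1][1]++ -> VV[1]=[0, 2, 0, 3]
Event 4: LOCAL 0: VV[0][0]++ -> VV[0]=[2, 0, 0, 1]
Event 5: SEND 1->0: VV[1][1]++ -> VV[1]=[0, 3, 0, 3], msg_vec=[0, 3, 0, 3]; VV[0]=max(VV[0],msg_vec) then VV[0][0]++ -> VV[0]=[3, 3, 0, 3]
Event 6: LOCAL 0: VV[0][0]++ -> VV[0]=[4, 3, 0, 3]
Event 7: SEND 0->1: VV[0][0]++ -> VV[0]=[5, 3, 0, 3], msg_vec=[5, 3, 0, 3]; VV[1]=max(VV[1],msg_vec) then VV[1][1]++ -> VV[1]=[5, 4, 0, 3]
Event 8: SEND 3->1: VV[3][3]++ -> VV[3]=[0, 1, 0, 4], msg_vec=[0, 1, 0, 4]; VV[1]=max(VV[1],msg_vec) then VV[1][1]++ -> VV[1]=[5, 5, 0, 4]
Event 9: LOCAL 3: VV[3][3]++ -> VV[3]=[0, 1, 0, 5]
Event 10: SEND 1->3: VV[1][1]++ -> VV[1]=[5, 6, 0, 4], msg_vec=[5, 6, 0, 4]; VV[3]=max(VV[3],msg_vec) then VV[3][3]++ -> VV[3]=[5, 6, 0, 6]
Event 4 stamp: [2, 0, 0, 1]
Event 8 stamp: [0, 1, 0, 4]
[2, 0, 0, 1] <= [0, 1, 0, 4]? False. Equal? False. Happens-before: False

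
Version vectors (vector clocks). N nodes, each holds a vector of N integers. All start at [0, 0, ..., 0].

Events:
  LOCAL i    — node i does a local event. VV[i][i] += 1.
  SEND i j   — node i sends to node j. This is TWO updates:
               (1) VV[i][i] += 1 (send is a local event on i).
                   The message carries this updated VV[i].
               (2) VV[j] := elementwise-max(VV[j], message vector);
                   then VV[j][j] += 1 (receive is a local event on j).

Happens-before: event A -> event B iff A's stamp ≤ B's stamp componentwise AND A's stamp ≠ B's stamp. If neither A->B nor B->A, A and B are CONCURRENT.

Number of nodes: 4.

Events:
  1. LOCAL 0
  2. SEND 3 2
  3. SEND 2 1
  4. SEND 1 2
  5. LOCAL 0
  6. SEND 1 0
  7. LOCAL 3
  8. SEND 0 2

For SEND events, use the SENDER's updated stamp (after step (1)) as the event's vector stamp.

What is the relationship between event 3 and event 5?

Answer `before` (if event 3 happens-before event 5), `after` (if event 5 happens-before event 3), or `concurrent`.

Answer: concurrent

Derivation:
Initial: VV[0]=[0, 0, 0, 0]
Initial: VV[1]=[0, 0, 0, 0]
Initial: VV[2]=[0, 0, 0, 0]
Initial: VV[3]=[0, 0, 0, 0]
Event 1: LOCAL 0: VV[0][0]++ -> VV[0]=[1, 0, 0, 0]
Event 2: SEND 3->2: VV[3][3]++ -> VV[3]=[0, 0, 0, 1], msg_vec=[0, 0, 0, 1]; VV[2]=max(VV[2],msg_vec) then VV[2][2]++ -> VV[2]=[0, 0, 1, 1]
Event 3: SEND 2->1: VV[2][2]++ -> VV[2]=[0, 0, 2, 1], msg_vec=[0, 0, 2, 1]; VV[1]=max(VV[1],msg_vec) then VV[1][1]++ -> VV[1]=[0, 1, 2, 1]
Event 4: SEND 1->2: VV[1][1]++ -> VV[1]=[0, 2, 2, 1], msg_vec=[0, 2, 2, 1]; VV[2]=max(VV[2],msg_vec) then VV[2][2]++ -> VV[2]=[0, 2, 3, 1]
Event 5: LOCAL 0: VV[0][0]++ -> VV[0]=[2, 0, 0, 0]
Event 6: SEND 1->0: VV[1][1]++ -> VV[1]=[0, 3, 2, 1], msg_vec=[0, 3, 2, 1]; VV[0]=max(VV[0],msg_vec) then VV[0][0]++ -> VV[0]=[3, 3, 2, 1]
Event 7: LOCAL 3: VV[3][3]++ -> VV[3]=[0, 0, 0, 2]
Event 8: SEND 0->2: VV[0][0]++ -> VV[0]=[4, 3, 2, 1], msg_vec=[4, 3, 2, 1]; VV[2]=max(VV[2],msg_vec) then VV[2][2]++ -> VV[2]=[4, 3, 4, 1]
Event 3 stamp: [0, 0, 2, 1]
Event 5 stamp: [2, 0, 0, 0]
[0, 0, 2, 1] <= [2, 0, 0, 0]? False
[2, 0, 0, 0] <= [0, 0, 2, 1]? False
Relation: concurrent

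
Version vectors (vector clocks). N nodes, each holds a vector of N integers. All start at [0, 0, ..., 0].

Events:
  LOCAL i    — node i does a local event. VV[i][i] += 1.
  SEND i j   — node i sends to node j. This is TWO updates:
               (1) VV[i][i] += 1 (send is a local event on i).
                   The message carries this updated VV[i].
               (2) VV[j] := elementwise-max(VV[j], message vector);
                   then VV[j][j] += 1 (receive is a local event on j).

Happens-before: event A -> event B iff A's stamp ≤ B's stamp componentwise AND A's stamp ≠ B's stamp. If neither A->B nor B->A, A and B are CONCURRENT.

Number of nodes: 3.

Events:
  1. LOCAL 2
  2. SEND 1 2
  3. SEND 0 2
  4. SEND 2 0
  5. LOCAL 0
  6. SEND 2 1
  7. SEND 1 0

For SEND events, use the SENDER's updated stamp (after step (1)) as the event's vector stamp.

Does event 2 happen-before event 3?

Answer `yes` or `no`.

Initial: VV[0]=[0, 0, 0]
Initial: VV[1]=[0, 0, 0]
Initial: VV[2]=[0, 0, 0]
Event 1: LOCAL 2: VV[2][2]++ -> VV[2]=[0, 0, 1]
Event 2: SEND 1->2: VV[1][1]++ -> VV[1]=[0, 1, 0], msg_vec=[0, 1, 0]; VV[2]=max(VV[2],msg_vec) then VV[2][2]++ -> VV[2]=[0, 1, 2]
Event 3: SEND 0->2: VV[0][0]++ -> VV[0]=[1, 0, 0], msg_vec=[1, 0, 0]; VV[2]=max(VV[2],msg_vec) then VV[2][2]++ -> VV[2]=[1, 1, 3]
Event 4: SEND 2->0: VV[2][2]++ -> VV[2]=[1, 1, 4], msg_vec=[1, 1, 4]; VV[0]=max(VV[0],msg_vec) then VV[0][0]++ -> VV[0]=[2, 1, 4]
Event 5: LOCAL 0: VV[0][0]++ -> VV[0]=[3, 1, 4]
Event 6: SEND 2->1: VV[2][2]++ -> VV[2]=[1, 1, 5], msg_vec=[1, 1, 5]; VV[1]=max(VV[1],msg_vec) then VV[1][1]++ -> VV[1]=[1, 2, 5]
Event 7: SEND 1->0: VV[1][1]++ -> VV[1]=[1, 3, 5], msg_vec=[1, 3, 5]; VV[0]=max(VV[0],msg_vec) then VV[0][0]++ -> VV[0]=[4, 3, 5]
Event 2 stamp: [0, 1, 0]
Event 3 stamp: [1, 0, 0]
[0, 1, 0] <= [1, 0, 0]? False. Equal? False. Happens-before: False

Answer: no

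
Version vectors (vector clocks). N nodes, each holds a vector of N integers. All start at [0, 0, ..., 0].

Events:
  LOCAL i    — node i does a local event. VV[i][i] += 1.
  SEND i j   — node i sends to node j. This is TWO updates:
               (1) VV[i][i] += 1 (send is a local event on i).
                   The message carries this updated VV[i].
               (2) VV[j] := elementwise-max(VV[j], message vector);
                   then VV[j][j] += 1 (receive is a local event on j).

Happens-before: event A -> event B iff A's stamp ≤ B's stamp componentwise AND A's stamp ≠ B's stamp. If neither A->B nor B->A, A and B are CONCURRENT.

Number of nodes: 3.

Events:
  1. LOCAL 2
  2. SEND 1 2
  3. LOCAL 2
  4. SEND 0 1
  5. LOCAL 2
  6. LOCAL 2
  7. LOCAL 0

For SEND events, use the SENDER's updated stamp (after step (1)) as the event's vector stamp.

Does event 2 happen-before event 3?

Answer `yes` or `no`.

Initial: VV[0]=[0, 0, 0]
Initial: VV[1]=[0, 0, 0]
Initial: VV[2]=[0, 0, 0]
Event 1: LOCAL 2: VV[2][2]++ -> VV[2]=[0, 0, 1]
Event 2: SEND 1->2: VV[1][1]++ -> VV[1]=[0, 1, 0], msg_vec=[0, 1, 0]; VV[2]=max(VV[2],msg_vec) then VV[2][2]++ -> VV[2]=[0, 1, 2]
Event 3: LOCAL 2: VV[2][2]++ -> VV[2]=[0, 1, 3]
Event 4: SEND 0->1: VV[0][0]++ -> VV[0]=[1, 0, 0], msg_vec=[1, 0, 0]; VV[1]=max(VV[1],msg_vec) then VV[1][1]++ -> VV[1]=[1, 2, 0]
Event 5: LOCAL 2: VV[2][2]++ -> VV[2]=[0, 1, 4]
Event 6: LOCAL 2: VV[2][2]++ -> VV[2]=[0, 1, 5]
Event 7: LOCAL 0: VV[0][0]++ -> VV[0]=[2, 0, 0]
Event 2 stamp: [0, 1, 0]
Event 3 stamp: [0, 1, 3]
[0, 1, 0] <= [0, 1, 3]? True. Equal? False. Happens-before: True

Answer: yes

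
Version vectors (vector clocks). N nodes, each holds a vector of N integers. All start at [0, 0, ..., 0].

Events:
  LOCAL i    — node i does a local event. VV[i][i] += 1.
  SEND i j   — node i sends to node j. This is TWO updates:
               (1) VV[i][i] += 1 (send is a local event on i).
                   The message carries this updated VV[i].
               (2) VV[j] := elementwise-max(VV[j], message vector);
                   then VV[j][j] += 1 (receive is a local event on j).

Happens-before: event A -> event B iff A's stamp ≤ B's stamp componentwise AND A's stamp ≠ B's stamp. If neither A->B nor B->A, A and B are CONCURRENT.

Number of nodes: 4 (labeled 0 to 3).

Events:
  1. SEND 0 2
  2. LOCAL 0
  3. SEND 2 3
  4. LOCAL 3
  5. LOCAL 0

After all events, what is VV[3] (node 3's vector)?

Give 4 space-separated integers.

Initial: VV[0]=[0, 0, 0, 0]
Initial: VV[1]=[0, 0, 0, 0]
Initial: VV[2]=[0, 0, 0, 0]
Initial: VV[3]=[0, 0, 0, 0]
Event 1: SEND 0->2: VV[0][0]++ -> VV[0]=[1, 0, 0, 0], msg_vec=[1, 0, 0, 0]; VV[2]=max(VV[2],msg_vec) then VV[2][2]++ -> VV[2]=[1, 0, 1, 0]
Event 2: LOCAL 0: VV[0][0]++ -> VV[0]=[2, 0, 0, 0]
Event 3: SEND 2->3: VV[2][2]++ -> VV[2]=[1, 0, 2, 0], msg_vec=[1, 0, 2, 0]; VV[3]=max(VV[3],msg_vec) then VV[3][3]++ -> VV[3]=[1, 0, 2, 1]
Event 4: LOCAL 3: VV[3][3]++ -> VV[3]=[1, 0, 2, 2]
Event 5: LOCAL 0: VV[0][0]++ -> VV[0]=[3, 0, 0, 0]
Final vectors: VV[0]=[3, 0, 0, 0]; VV[1]=[0, 0, 0, 0]; VV[2]=[1, 0, 2, 0]; VV[3]=[1, 0, 2, 2]

Answer: 1 0 2 2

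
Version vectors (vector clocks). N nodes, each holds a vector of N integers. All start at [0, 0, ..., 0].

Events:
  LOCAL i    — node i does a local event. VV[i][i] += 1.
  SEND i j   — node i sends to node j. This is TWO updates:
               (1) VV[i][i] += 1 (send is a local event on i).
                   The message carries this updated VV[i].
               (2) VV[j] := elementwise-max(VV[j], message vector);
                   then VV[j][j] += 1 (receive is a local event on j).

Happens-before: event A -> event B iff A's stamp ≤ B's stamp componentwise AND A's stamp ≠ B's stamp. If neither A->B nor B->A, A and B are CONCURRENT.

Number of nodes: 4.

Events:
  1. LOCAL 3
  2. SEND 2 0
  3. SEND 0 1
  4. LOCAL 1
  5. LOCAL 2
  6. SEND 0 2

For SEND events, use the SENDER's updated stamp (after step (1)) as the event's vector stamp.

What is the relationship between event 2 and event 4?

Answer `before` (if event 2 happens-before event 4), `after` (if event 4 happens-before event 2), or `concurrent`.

Answer: before

Derivation:
Initial: VV[0]=[0, 0, 0, 0]
Initial: VV[1]=[0, 0, 0, 0]
Initial: VV[2]=[0, 0, 0, 0]
Initial: VV[3]=[0, 0, 0, 0]
Event 1: LOCAL 3: VV[3][3]++ -> VV[3]=[0, 0, 0, 1]
Event 2: SEND 2->0: VV[2][2]++ -> VV[2]=[0, 0, 1, 0], msg_vec=[0, 0, 1, 0]; VV[0]=max(VV[0],msg_vec) then VV[0][0]++ -> VV[0]=[1, 0, 1, 0]
Event 3: SEND 0->1: VV[0][0]++ -> VV[0]=[2, 0, 1, 0], msg_vec=[2, 0, 1, 0]; VV[1]=max(VV[1],msg_vec) then VV[1][1]++ -> VV[1]=[2, 1, 1, 0]
Event 4: LOCAL 1: VV[1][1]++ -> VV[1]=[2, 2, 1, 0]
Event 5: LOCAL 2: VV[2][2]++ -> VV[2]=[0, 0, 2, 0]
Event 6: SEND 0->2: VV[0][0]++ -> VV[0]=[3, 0, 1, 0], msg_vec=[3, 0, 1, 0]; VV[2]=max(VV[2],msg_vec) then VV[2][2]++ -> VV[2]=[3, 0, 3, 0]
Event 2 stamp: [0, 0, 1, 0]
Event 4 stamp: [2, 2, 1, 0]
[0, 0, 1, 0] <= [2, 2, 1, 0]? True
[2, 2, 1, 0] <= [0, 0, 1, 0]? False
Relation: before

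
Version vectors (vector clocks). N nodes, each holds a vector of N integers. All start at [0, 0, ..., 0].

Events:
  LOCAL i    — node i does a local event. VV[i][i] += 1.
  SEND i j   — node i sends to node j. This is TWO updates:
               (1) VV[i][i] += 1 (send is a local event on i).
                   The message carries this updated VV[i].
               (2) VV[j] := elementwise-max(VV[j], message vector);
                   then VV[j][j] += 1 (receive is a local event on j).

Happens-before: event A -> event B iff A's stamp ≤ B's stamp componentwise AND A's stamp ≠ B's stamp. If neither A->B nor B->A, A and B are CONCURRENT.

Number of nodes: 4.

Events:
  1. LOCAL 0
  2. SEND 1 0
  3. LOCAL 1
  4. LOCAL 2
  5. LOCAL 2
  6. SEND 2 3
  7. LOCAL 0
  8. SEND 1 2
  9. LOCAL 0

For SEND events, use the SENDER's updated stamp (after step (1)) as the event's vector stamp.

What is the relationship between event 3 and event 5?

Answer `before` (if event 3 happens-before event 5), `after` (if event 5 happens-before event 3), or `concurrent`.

Answer: concurrent

Derivation:
Initial: VV[0]=[0, 0, 0, 0]
Initial: VV[1]=[0, 0, 0, 0]
Initial: VV[2]=[0, 0, 0, 0]
Initial: VV[3]=[0, 0, 0, 0]
Event 1: LOCAL 0: VV[0][0]++ -> VV[0]=[1, 0, 0, 0]
Event 2: SEND 1->0: VV[1][1]++ -> VV[1]=[0, 1, 0, 0], msg_vec=[0, 1, 0, 0]; VV[0]=max(VV[0],msg_vec) then VV[0][0]++ -> VV[0]=[2, 1, 0, 0]
Event 3: LOCAL 1: VV[1][1]++ -> VV[1]=[0, 2, 0, 0]
Event 4: LOCAL 2: VV[2][2]++ -> VV[2]=[0, 0, 1, 0]
Event 5: LOCAL 2: VV[2][2]++ -> VV[2]=[0, 0, 2, 0]
Event 6: SEND 2->3: VV[2][2]++ -> VV[2]=[0, 0, 3, 0], msg_vec=[0, 0, 3, 0]; VV[3]=max(VV[3],msg_vec) then VV[3][3]++ -> VV[3]=[0, 0, 3, 1]
Event 7: LOCAL 0: VV[0][0]++ -> VV[0]=[3, 1, 0, 0]
Event 8: SEND 1->2: VV[1][1]++ -> VV[1]=[0, 3, 0, 0], msg_vec=[0, 3, 0, 0]; VV[2]=max(VV[2],msg_vec) then VV[2][2]++ -> VV[2]=[0, 3, 4, 0]
Event 9: LOCAL 0: VV[0][0]++ -> VV[0]=[4, 1, 0, 0]
Event 3 stamp: [0, 2, 0, 0]
Event 5 stamp: [0, 0, 2, 0]
[0, 2, 0, 0] <= [0, 0, 2, 0]? False
[0, 0, 2, 0] <= [0, 2, 0, 0]? False
Relation: concurrent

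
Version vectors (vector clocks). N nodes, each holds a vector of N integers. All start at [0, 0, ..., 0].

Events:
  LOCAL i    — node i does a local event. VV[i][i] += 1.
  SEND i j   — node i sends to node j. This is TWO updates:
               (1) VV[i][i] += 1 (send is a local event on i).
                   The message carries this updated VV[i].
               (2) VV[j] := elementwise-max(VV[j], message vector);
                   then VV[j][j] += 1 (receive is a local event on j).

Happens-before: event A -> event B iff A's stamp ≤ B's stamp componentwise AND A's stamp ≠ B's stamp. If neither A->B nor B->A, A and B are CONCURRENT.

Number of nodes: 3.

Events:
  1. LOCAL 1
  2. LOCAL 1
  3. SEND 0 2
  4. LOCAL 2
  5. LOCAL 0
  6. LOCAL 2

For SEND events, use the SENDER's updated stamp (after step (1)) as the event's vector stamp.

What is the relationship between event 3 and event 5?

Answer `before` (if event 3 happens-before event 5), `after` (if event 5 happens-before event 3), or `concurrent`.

Answer: before

Derivation:
Initial: VV[0]=[0, 0, 0]
Initial: VV[1]=[0, 0, 0]
Initial: VV[2]=[0, 0, 0]
Event 1: LOCAL 1: VV[1][1]++ -> VV[1]=[0, 1, 0]
Event 2: LOCAL 1: VV[1][1]++ -> VV[1]=[0, 2, 0]
Event 3: SEND 0->2: VV[0][0]++ -> VV[0]=[1, 0, 0], msg_vec=[1, 0, 0]; VV[2]=max(VV[2],msg_vec) then VV[2][2]++ -> VV[2]=[1, 0, 1]
Event 4: LOCAL 2: VV[2][2]++ -> VV[2]=[1, 0, 2]
Event 5: LOCAL 0: VV[0][0]++ -> VV[0]=[2, 0, 0]
Event 6: LOCAL 2: VV[2][2]++ -> VV[2]=[1, 0, 3]
Event 3 stamp: [1, 0, 0]
Event 5 stamp: [2, 0, 0]
[1, 0, 0] <= [2, 0, 0]? True
[2, 0, 0] <= [1, 0, 0]? False
Relation: before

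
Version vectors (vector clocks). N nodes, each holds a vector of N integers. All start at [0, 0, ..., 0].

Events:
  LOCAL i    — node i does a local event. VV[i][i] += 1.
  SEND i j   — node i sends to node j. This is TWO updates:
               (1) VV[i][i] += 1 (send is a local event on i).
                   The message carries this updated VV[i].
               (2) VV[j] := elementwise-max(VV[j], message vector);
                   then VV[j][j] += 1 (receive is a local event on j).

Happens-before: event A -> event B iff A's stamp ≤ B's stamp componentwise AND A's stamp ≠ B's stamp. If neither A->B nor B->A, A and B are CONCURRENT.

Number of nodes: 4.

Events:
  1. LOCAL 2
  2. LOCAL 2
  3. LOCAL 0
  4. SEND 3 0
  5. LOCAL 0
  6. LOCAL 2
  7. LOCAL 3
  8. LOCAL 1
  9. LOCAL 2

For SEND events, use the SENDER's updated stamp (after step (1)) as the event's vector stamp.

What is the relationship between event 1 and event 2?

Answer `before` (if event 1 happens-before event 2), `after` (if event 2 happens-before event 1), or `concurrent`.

Answer: before

Derivation:
Initial: VV[0]=[0, 0, 0, 0]
Initial: VV[1]=[0, 0, 0, 0]
Initial: VV[2]=[0, 0, 0, 0]
Initial: VV[3]=[0, 0, 0, 0]
Event 1: LOCAL 2: VV[2][2]++ -> VV[2]=[0, 0, 1, 0]
Event 2: LOCAL 2: VV[2][2]++ -> VV[2]=[0, 0, 2, 0]
Event 3: LOCAL 0: VV[0][0]++ -> VV[0]=[1, 0, 0, 0]
Event 4: SEND 3->0: VV[3][3]++ -> VV[3]=[0, 0, 0, 1], msg_vec=[0, 0, 0, 1]; VV[0]=max(VV[0],msg_vec) then VV[0][0]++ -> VV[0]=[2, 0, 0, 1]
Event 5: LOCAL 0: VV[0][0]++ -> VV[0]=[3, 0, 0, 1]
Event 6: LOCAL 2: VV[2][2]++ -> VV[2]=[0, 0, 3, 0]
Event 7: LOCAL 3: VV[3][3]++ -> VV[3]=[0, 0, 0, 2]
Event 8: LOCAL 1: VV[1][1]++ -> VV[1]=[0, 1, 0, 0]
Event 9: LOCAL 2: VV[2][2]++ -> VV[2]=[0, 0, 4, 0]
Event 1 stamp: [0, 0, 1, 0]
Event 2 stamp: [0, 0, 2, 0]
[0, 0, 1, 0] <= [0, 0, 2, 0]? True
[0, 0, 2, 0] <= [0, 0, 1, 0]? False
Relation: before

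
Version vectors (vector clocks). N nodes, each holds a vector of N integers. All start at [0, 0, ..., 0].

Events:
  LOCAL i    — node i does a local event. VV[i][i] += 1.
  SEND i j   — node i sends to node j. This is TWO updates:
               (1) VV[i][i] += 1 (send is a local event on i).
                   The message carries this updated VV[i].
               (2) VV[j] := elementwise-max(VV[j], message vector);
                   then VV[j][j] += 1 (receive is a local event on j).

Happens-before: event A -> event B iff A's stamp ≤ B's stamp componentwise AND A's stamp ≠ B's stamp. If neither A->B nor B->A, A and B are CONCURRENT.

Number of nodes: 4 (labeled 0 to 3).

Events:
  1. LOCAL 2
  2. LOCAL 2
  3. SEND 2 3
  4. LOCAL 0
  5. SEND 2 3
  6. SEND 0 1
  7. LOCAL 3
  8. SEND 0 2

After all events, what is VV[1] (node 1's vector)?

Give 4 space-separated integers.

Initial: VV[0]=[0, 0, 0, 0]
Initial: VV[1]=[0, 0, 0, 0]
Initial: VV[2]=[0, 0, 0, 0]
Initial: VV[3]=[0, 0, 0, 0]
Event 1: LOCAL 2: VV[2][2]++ -> VV[2]=[0, 0, 1, 0]
Event 2: LOCAL 2: VV[2][2]++ -> VV[2]=[0, 0, 2, 0]
Event 3: SEND 2->3: VV[2][2]++ -> VV[2]=[0, 0, 3, 0], msg_vec=[0, 0, 3, 0]; VV[3]=max(VV[3],msg_vec) then VV[3][3]++ -> VV[3]=[0, 0, 3, 1]
Event 4: LOCAL 0: VV[0][0]++ -> VV[0]=[1, 0, 0, 0]
Event 5: SEND 2->3: VV[2][2]++ -> VV[2]=[0, 0, 4, 0], msg_vec=[0, 0, 4, 0]; VV[3]=max(VV[3],msg_vec) then VV[3][3]++ -> VV[3]=[0, 0, 4, 2]
Event 6: SEND 0->1: VV[0][0]++ -> VV[0]=[2, 0, 0, 0], msg_vec=[2, 0, 0, 0]; VV[1]=max(VV[1],msg_vec) then VV[1][1]++ -> VV[1]=[2, 1, 0, 0]
Event 7: LOCAL 3: VV[3][3]++ -> VV[3]=[0, 0, 4, 3]
Event 8: SEND 0->2: VV[0][0]++ -> VV[0]=[3, 0, 0, 0], msg_vec=[3, 0, 0, 0]; VV[2]=max(VV[2],msg_vec) then VV[2][2]++ -> VV[2]=[3, 0, 5, 0]
Final vectors: VV[0]=[3, 0, 0, 0]; VV[1]=[2, 1, 0, 0]; VV[2]=[3, 0, 5, 0]; VV[3]=[0, 0, 4, 3]

Answer: 2 1 0 0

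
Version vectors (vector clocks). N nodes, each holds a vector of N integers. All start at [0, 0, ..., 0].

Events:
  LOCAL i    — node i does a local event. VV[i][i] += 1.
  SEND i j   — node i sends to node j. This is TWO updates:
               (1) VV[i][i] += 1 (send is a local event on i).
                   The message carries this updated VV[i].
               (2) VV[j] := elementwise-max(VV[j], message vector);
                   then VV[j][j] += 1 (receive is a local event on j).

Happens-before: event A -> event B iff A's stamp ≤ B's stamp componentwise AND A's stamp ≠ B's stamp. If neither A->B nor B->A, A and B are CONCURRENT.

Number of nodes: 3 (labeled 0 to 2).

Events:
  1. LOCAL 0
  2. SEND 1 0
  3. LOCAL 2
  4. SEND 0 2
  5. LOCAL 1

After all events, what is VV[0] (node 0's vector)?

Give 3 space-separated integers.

Answer: 3 1 0

Derivation:
Initial: VV[0]=[0, 0, 0]
Initial: VV[1]=[0, 0, 0]
Initial: VV[2]=[0, 0, 0]
Event 1: LOCAL 0: VV[0][0]++ -> VV[0]=[1, 0, 0]
Event 2: SEND 1->0: VV[1][1]++ -> VV[1]=[0, 1, 0], msg_vec=[0, 1, 0]; VV[0]=max(VV[0],msg_vec) then VV[0][0]++ -> VV[0]=[2, 1, 0]
Event 3: LOCAL 2: VV[2][2]++ -> VV[2]=[0, 0, 1]
Event 4: SEND 0->2: VV[0][0]++ -> VV[0]=[3, 1, 0], msg_vec=[3, 1, 0]; VV[2]=max(VV[2],msg_vec) then VV[2][2]++ -> VV[2]=[3, 1, 2]
Event 5: LOCAL 1: VV[1][1]++ -> VV[1]=[0, 2, 0]
Final vectors: VV[0]=[3, 1, 0]; VV[1]=[0, 2, 0]; VV[2]=[3, 1, 2]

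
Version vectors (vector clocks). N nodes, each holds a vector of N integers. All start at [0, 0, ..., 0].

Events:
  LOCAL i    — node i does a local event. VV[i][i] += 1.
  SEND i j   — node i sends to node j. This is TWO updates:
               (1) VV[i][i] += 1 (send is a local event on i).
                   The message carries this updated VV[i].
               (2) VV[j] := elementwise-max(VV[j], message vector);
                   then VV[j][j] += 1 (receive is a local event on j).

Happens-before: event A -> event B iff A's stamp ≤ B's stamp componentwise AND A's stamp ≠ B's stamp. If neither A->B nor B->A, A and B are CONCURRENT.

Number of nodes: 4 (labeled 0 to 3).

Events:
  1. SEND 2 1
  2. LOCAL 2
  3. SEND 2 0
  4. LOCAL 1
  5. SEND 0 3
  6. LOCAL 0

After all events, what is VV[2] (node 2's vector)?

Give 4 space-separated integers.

Answer: 0 0 3 0

Derivation:
Initial: VV[0]=[0, 0, 0, 0]
Initial: VV[1]=[0, 0, 0, 0]
Initial: VV[2]=[0, 0, 0, 0]
Initial: VV[3]=[0, 0, 0, 0]
Event 1: SEND 2->1: VV[2][2]++ -> VV[2]=[0, 0, 1, 0], msg_vec=[0, 0, 1, 0]; VV[1]=max(VV[1],msg_vec) then VV[1][1]++ -> VV[1]=[0, 1, 1, 0]
Event 2: LOCAL 2: VV[2][2]++ -> VV[2]=[0, 0, 2, 0]
Event 3: SEND 2->0: VV[2][2]++ -> VV[2]=[0, 0, 3, 0], msg_vec=[0, 0, 3, 0]; VV[0]=max(VV[0],msg_vec) then VV[0][0]++ -> VV[0]=[1, 0, 3, 0]
Event 4: LOCAL 1: VV[1][1]++ -> VV[1]=[0, 2, 1, 0]
Event 5: SEND 0->3: VV[0][0]++ -> VV[0]=[2, 0, 3, 0], msg_vec=[2, 0, 3, 0]; VV[3]=max(VV[3],msg_vec) then VV[3][3]++ -> VV[3]=[2, 0, 3, 1]
Event 6: LOCAL 0: VV[0][0]++ -> VV[0]=[3, 0, 3, 0]
Final vectors: VV[0]=[3, 0, 3, 0]; VV[1]=[0, 2, 1, 0]; VV[2]=[0, 0, 3, 0]; VV[3]=[2, 0, 3, 1]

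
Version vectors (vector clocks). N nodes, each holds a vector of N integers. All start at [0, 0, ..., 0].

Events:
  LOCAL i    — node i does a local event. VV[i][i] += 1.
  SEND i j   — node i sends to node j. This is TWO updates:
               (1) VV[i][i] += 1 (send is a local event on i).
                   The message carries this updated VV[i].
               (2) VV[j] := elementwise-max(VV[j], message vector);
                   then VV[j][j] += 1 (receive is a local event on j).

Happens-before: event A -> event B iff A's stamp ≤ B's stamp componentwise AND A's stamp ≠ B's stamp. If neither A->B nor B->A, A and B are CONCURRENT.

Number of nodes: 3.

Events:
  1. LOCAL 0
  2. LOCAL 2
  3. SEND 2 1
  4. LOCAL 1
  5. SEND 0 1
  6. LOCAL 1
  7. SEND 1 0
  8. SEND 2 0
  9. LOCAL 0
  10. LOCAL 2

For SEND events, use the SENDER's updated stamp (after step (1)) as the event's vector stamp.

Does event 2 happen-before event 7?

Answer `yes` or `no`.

Answer: yes

Derivation:
Initial: VV[0]=[0, 0, 0]
Initial: VV[1]=[0, 0, 0]
Initial: VV[2]=[0, 0, 0]
Event 1: LOCAL 0: VV[0][0]++ -> VV[0]=[1, 0, 0]
Event 2: LOCAL 2: VV[2][2]++ -> VV[2]=[0, 0, 1]
Event 3: SEND 2->1: VV[2][2]++ -> VV[2]=[0, 0, 2], msg_vec=[0, 0, 2]; VV[1]=max(VV[1],msg_vec) then VV[1][1]++ -> VV[1]=[0, 1, 2]
Event 4: LOCAL 1: VV[1][1]++ -> VV[1]=[0, 2, 2]
Event 5: SEND 0->1: VV[0][0]++ -> VV[0]=[2, 0, 0], msg_vec=[2, 0, 0]; VV[1]=max(VV[1],msg_vec) then VV[1][1]++ -> VV[1]=[2, 3, 2]
Event 6: LOCAL 1: VV[1][1]++ -> VV[1]=[2, 4, 2]
Event 7: SEND 1->0: VV[1][1]++ -> VV[1]=[2, 5, 2], msg_vec=[2, 5, 2]; VV[0]=max(VV[0],msg_vec) then VV[0][0]++ -> VV[0]=[3, 5, 2]
Event 8: SEND 2->0: VV[2][2]++ -> VV[2]=[0, 0, 3], msg_vec=[0, 0, 3]; VV[0]=max(VV[0],msg_vec) then VV[0][0]++ -> VV[0]=[4, 5, 3]
Event 9: LOCAL 0: VV[0][0]++ -> VV[0]=[5, 5, 3]
Event 10: LOCAL 2: VV[2][2]++ -> VV[2]=[0, 0, 4]
Event 2 stamp: [0, 0, 1]
Event 7 stamp: [2, 5, 2]
[0, 0, 1] <= [2, 5, 2]? True. Equal? False. Happens-before: True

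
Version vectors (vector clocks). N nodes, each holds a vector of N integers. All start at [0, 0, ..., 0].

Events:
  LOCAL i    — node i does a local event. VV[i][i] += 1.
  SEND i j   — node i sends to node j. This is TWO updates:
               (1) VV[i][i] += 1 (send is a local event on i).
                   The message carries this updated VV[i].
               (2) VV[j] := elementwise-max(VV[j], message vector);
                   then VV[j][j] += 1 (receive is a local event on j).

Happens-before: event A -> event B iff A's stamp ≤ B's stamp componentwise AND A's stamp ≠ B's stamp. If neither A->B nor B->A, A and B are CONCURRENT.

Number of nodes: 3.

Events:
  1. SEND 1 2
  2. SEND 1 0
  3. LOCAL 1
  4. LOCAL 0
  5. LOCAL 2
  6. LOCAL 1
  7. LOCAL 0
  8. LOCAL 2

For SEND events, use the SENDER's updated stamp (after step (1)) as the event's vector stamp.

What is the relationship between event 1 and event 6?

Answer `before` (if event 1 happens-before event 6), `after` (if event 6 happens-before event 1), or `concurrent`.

Answer: before

Derivation:
Initial: VV[0]=[0, 0, 0]
Initial: VV[1]=[0, 0, 0]
Initial: VV[2]=[0, 0, 0]
Event 1: SEND 1->2: VV[1][1]++ -> VV[1]=[0, 1, 0], msg_vec=[0, 1, 0]; VV[2]=max(VV[2],msg_vec) then VV[2][2]++ -> VV[2]=[0, 1, 1]
Event 2: SEND 1->0: VV[1][1]++ -> VV[1]=[0, 2, 0], msg_vec=[0, 2, 0]; VV[0]=max(VV[0],msg_vec) then VV[0][0]++ -> VV[0]=[1, 2, 0]
Event 3: LOCAL 1: VV[1][1]++ -> VV[1]=[0, 3, 0]
Event 4: LOCAL 0: VV[0][0]++ -> VV[0]=[2, 2, 0]
Event 5: LOCAL 2: VV[2][2]++ -> VV[2]=[0, 1, 2]
Event 6: LOCAL 1: VV[1][1]++ -> VV[1]=[0, 4, 0]
Event 7: LOCAL 0: VV[0][0]++ -> VV[0]=[3, 2, 0]
Event 8: LOCAL 2: VV[2][2]++ -> VV[2]=[0, 1, 3]
Event 1 stamp: [0, 1, 0]
Event 6 stamp: [0, 4, 0]
[0, 1, 0] <= [0, 4, 0]? True
[0, 4, 0] <= [0, 1, 0]? False
Relation: before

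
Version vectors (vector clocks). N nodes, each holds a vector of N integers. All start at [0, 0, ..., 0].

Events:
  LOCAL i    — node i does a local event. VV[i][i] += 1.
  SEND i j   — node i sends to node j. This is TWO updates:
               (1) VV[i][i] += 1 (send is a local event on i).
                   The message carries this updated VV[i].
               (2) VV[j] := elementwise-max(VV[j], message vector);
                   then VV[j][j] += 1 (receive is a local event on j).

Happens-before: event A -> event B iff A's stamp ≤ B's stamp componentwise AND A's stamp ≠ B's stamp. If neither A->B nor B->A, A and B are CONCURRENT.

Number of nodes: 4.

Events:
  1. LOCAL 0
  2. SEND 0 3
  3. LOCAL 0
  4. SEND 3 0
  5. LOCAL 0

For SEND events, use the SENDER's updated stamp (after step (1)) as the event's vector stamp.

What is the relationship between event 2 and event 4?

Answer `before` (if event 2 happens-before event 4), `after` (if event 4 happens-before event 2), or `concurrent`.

Initial: VV[0]=[0, 0, 0, 0]
Initial: VV[1]=[0, 0, 0, 0]
Initial: VV[2]=[0, 0, 0, 0]
Initial: VV[3]=[0, 0, 0, 0]
Event 1: LOCAL 0: VV[0][0]++ -> VV[0]=[1, 0, 0, 0]
Event 2: SEND 0->3: VV[0][0]++ -> VV[0]=[2, 0, 0, 0], msg_vec=[2, 0, 0, 0]; VV[3]=max(VV[3],msg_vec) then VV[3][3]++ -> VV[3]=[2, 0, 0, 1]
Event 3: LOCAL 0: VV[0][0]++ -> VV[0]=[3, 0, 0, 0]
Event 4: SEND 3->0: VV[3][3]++ -> VV[3]=[2, 0, 0, 2], msg_vec=[2, 0, 0, 2]; VV[0]=max(VV[0],msg_vec) then VV[0][0]++ -> VV[0]=[4, 0, 0, 2]
Event 5: LOCAL 0: VV[0][0]++ -> VV[0]=[5, 0, 0, 2]
Event 2 stamp: [2, 0, 0, 0]
Event 4 stamp: [2, 0, 0, 2]
[2, 0, 0, 0] <= [2, 0, 0, 2]? True
[2, 0, 0, 2] <= [2, 0, 0, 0]? False
Relation: before

Answer: before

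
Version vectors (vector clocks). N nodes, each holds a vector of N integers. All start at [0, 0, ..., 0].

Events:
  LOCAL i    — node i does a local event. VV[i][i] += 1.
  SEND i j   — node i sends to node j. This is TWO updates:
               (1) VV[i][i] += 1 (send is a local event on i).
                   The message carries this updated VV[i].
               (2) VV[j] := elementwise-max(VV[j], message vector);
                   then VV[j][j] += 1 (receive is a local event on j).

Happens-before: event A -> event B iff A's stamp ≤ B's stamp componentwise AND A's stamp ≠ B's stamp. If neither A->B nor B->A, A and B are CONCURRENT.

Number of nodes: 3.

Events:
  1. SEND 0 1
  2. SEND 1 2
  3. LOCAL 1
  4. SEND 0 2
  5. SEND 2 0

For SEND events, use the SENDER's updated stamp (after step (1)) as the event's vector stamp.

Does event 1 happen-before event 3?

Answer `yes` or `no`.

Initial: VV[0]=[0, 0, 0]
Initial: VV[1]=[0, 0, 0]
Initial: VV[2]=[0, 0, 0]
Event 1: SEND 0->1: VV[0][0]++ -> VV[0]=[1, 0, 0], msg_vec=[1, 0, 0]; VV[1]=max(VV[1],msg_vec) then VV[1][1]++ -> VV[1]=[1, 1, 0]
Event 2: SEND 1->2: VV[1][1]++ -> VV[1]=[1, 2, 0], msg_vec=[1, 2, 0]; VV[2]=max(VV[2],msg_vec) then VV[2][2]++ -> VV[2]=[1, 2, 1]
Event 3: LOCAL 1: VV[1][1]++ -> VV[1]=[1, 3, 0]
Event 4: SEND 0->2: VV[0][0]++ -> VV[0]=[2, 0, 0], msg_vec=[2, 0, 0]; VV[2]=max(VV[2],msg_vec) then VV[2][2]++ -> VV[2]=[2, 2, 2]
Event 5: SEND 2->0: VV[2][2]++ -> VV[2]=[2, 2, 3], msg_vec=[2, 2, 3]; VV[0]=max(VV[0],msg_vec) then VV[0][0]++ -> VV[0]=[3, 2, 3]
Event 1 stamp: [1, 0, 0]
Event 3 stamp: [1, 3, 0]
[1, 0, 0] <= [1, 3, 0]? True. Equal? False. Happens-before: True

Answer: yes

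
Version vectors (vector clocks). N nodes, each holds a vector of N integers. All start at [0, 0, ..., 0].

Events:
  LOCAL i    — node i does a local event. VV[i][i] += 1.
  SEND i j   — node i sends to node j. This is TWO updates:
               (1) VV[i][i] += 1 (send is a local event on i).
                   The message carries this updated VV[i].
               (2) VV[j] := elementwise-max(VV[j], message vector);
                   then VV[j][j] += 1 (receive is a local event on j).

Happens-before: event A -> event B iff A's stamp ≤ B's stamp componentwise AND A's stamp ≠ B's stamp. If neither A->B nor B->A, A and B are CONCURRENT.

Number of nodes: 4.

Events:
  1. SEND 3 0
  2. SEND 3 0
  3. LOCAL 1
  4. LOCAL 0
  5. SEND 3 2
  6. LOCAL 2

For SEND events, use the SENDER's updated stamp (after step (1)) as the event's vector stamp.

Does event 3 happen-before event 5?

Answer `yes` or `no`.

Answer: no

Derivation:
Initial: VV[0]=[0, 0, 0, 0]
Initial: VV[1]=[0, 0, 0, 0]
Initial: VV[2]=[0, 0, 0, 0]
Initial: VV[3]=[0, 0, 0, 0]
Event 1: SEND 3->0: VV[3][3]++ -> VV[3]=[0, 0, 0, 1], msg_vec=[0, 0, 0, 1]; VV[0]=max(VV[0],msg_vec) then VV[0][0]++ -> VV[0]=[1, 0, 0, 1]
Event 2: SEND 3->0: VV[3][3]++ -> VV[3]=[0, 0, 0, 2], msg_vec=[0, 0, 0, 2]; VV[0]=max(VV[0],msg_vec) then VV[0][0]++ -> VV[0]=[2, 0, 0, 2]
Event 3: LOCAL 1: VV[1][1]++ -> VV[1]=[0, 1, 0, 0]
Event 4: LOCAL 0: VV[0][0]++ -> VV[0]=[3, 0, 0, 2]
Event 5: SEND 3->2: VV[3][3]++ -> VV[3]=[0, 0, 0, 3], msg_vec=[0, 0, 0, 3]; VV[2]=max(VV[2],msg_vec) then VV[2][2]++ -> VV[2]=[0, 0, 1, 3]
Event 6: LOCAL 2: VV[2][2]++ -> VV[2]=[0, 0, 2, 3]
Event 3 stamp: [0, 1, 0, 0]
Event 5 stamp: [0, 0, 0, 3]
[0, 1, 0, 0] <= [0, 0, 0, 3]? False. Equal? False. Happens-before: False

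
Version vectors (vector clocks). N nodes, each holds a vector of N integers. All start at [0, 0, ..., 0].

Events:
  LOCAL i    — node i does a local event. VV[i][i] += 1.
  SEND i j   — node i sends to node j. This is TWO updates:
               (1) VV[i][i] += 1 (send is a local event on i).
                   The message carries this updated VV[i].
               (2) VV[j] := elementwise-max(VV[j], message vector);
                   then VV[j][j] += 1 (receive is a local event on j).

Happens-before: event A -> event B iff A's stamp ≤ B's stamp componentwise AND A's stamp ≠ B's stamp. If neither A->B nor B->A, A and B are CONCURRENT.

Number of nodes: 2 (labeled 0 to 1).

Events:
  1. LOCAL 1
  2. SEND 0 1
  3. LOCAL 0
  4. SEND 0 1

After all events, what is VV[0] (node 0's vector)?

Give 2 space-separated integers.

Answer: 3 0

Derivation:
Initial: VV[0]=[0, 0]
Initial: VV[1]=[0, 0]
Event 1: LOCAL 1: VV[1][1]++ -> VV[1]=[0, 1]
Event 2: SEND 0->1: VV[0][0]++ -> VV[0]=[1, 0], msg_vec=[1, 0]; VV[1]=max(VV[1],msg_vec) then VV[1][1]++ -> VV[1]=[1, 2]
Event 3: LOCAL 0: VV[0][0]++ -> VV[0]=[2, 0]
Event 4: SEND 0->1: VV[0][0]++ -> VV[0]=[3, 0], msg_vec=[3, 0]; VV[1]=max(VV[1],msg_vec) then VV[1][1]++ -> VV[1]=[3, 3]
Final vectors: VV[0]=[3, 0]; VV[1]=[3, 3]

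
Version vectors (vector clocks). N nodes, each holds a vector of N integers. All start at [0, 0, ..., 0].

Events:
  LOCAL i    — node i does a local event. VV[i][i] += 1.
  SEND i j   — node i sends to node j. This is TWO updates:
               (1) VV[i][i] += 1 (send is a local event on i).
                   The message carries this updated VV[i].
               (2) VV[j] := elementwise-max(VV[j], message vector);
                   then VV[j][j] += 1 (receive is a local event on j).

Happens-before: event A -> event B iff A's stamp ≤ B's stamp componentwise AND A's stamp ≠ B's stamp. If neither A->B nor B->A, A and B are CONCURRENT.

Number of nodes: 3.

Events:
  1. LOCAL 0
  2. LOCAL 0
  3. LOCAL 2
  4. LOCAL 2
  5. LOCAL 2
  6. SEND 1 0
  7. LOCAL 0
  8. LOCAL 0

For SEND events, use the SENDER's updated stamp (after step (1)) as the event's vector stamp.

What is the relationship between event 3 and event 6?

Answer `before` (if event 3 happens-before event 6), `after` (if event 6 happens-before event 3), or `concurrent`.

Initial: VV[0]=[0, 0, 0]
Initial: VV[1]=[0, 0, 0]
Initial: VV[2]=[0, 0, 0]
Event 1: LOCAL 0: VV[0][0]++ -> VV[0]=[1, 0, 0]
Event 2: LOCAL 0: VV[0][0]++ -> VV[0]=[2, 0, 0]
Event 3: LOCAL 2: VV[2][2]++ -> VV[2]=[0, 0, 1]
Event 4: LOCAL 2: VV[2][2]++ -> VV[2]=[0, 0, 2]
Event 5: LOCAL 2: VV[2][2]++ -> VV[2]=[0, 0, 3]
Event 6: SEND 1->0: VV[1][1]++ -> VV[1]=[0, 1, 0], msg_vec=[0, 1, 0]; VV[0]=max(VV[0],msg_vec) then VV[0][0]++ -> VV[0]=[3, 1, 0]
Event 7: LOCAL 0: VV[0][0]++ -> VV[0]=[4, 1, 0]
Event 8: LOCAL 0: VV[0][0]++ -> VV[0]=[5, 1, 0]
Event 3 stamp: [0, 0, 1]
Event 6 stamp: [0, 1, 0]
[0, 0, 1] <= [0, 1, 0]? False
[0, 1, 0] <= [0, 0, 1]? False
Relation: concurrent

Answer: concurrent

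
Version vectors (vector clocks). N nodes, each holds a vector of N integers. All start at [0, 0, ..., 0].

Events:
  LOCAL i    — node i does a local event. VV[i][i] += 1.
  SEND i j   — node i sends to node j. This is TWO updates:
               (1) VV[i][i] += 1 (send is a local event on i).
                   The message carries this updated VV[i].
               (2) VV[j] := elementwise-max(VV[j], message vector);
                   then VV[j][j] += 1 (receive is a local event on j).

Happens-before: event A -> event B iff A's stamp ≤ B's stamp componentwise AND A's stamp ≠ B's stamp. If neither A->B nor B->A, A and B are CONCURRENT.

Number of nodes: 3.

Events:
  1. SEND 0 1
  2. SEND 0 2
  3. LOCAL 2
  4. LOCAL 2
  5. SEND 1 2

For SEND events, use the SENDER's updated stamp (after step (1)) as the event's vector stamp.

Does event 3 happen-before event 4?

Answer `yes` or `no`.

Initial: VV[0]=[0, 0, 0]
Initial: VV[1]=[0, 0, 0]
Initial: VV[2]=[0, 0, 0]
Event 1: SEND 0->1: VV[0][0]++ -> VV[0]=[1, 0, 0], msg_vec=[1, 0, 0]; VV[1]=max(VV[1],msg_vec) then VV[1][1]++ -> VV[1]=[1, 1, 0]
Event 2: SEND 0->2: VV[0][0]++ -> VV[0]=[2, 0, 0], msg_vec=[2, 0, 0]; VV[2]=max(VV[2],msg_vec) then VV[2][2]++ -> VV[2]=[2, 0, 1]
Event 3: LOCAL 2: VV[2][2]++ -> VV[2]=[2, 0, 2]
Event 4: LOCAL 2: VV[2][2]++ -> VV[2]=[2, 0, 3]
Event 5: SEND 1->2: VV[1][1]++ -> VV[1]=[1, 2, 0], msg_vec=[1, 2, 0]; VV[2]=max(VV[2],msg_vec) then VV[2][2]++ -> VV[2]=[2, 2, 4]
Event 3 stamp: [2, 0, 2]
Event 4 stamp: [2, 0, 3]
[2, 0, 2] <= [2, 0, 3]? True. Equal? False. Happens-before: True

Answer: yes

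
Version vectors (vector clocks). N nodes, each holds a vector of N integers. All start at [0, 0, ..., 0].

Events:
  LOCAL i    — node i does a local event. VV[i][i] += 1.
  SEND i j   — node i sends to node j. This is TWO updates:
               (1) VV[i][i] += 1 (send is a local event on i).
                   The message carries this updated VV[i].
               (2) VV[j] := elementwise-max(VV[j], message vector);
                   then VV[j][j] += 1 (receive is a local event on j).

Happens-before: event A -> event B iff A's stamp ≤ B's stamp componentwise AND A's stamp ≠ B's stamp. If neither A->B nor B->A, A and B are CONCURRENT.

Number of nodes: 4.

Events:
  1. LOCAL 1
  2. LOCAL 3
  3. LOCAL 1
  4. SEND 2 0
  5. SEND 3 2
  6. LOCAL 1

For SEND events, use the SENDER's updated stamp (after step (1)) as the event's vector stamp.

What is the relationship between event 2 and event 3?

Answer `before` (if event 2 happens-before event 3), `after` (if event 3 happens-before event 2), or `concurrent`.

Answer: concurrent

Derivation:
Initial: VV[0]=[0, 0, 0, 0]
Initial: VV[1]=[0, 0, 0, 0]
Initial: VV[2]=[0, 0, 0, 0]
Initial: VV[3]=[0, 0, 0, 0]
Event 1: LOCAL 1: VV[1][1]++ -> VV[1]=[0, 1, 0, 0]
Event 2: LOCAL 3: VV[3][3]++ -> VV[3]=[0, 0, 0, 1]
Event 3: LOCAL 1: VV[1][1]++ -> VV[1]=[0, 2, 0, 0]
Event 4: SEND 2->0: VV[2][2]++ -> VV[2]=[0, 0, 1, 0], msg_vec=[0, 0, 1, 0]; VV[0]=max(VV[0],msg_vec) then VV[0][0]++ -> VV[0]=[1, 0, 1, 0]
Event 5: SEND 3->2: VV[3][3]++ -> VV[3]=[0, 0, 0, 2], msg_vec=[0, 0, 0, 2]; VV[2]=max(VV[2],msg_vec) then VV[2][2]++ -> VV[2]=[0, 0, 2, 2]
Event 6: LOCAL 1: VV[1][1]++ -> VV[1]=[0, 3, 0, 0]
Event 2 stamp: [0, 0, 0, 1]
Event 3 stamp: [0, 2, 0, 0]
[0, 0, 0, 1] <= [0, 2, 0, 0]? False
[0, 2, 0, 0] <= [0, 0, 0, 1]? False
Relation: concurrent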